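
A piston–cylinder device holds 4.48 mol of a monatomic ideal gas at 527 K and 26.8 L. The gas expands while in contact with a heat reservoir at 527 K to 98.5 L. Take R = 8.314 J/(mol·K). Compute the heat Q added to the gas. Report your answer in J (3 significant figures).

Q ≈ 25600 J

Isothermal ⇒ ΔU = 0, so Q = W = nRT ln(V₂/V₁).
Q = (4.48)(8.314)(527) ln(98.5/26.8) = 19629 × 1.302 = 25550 J.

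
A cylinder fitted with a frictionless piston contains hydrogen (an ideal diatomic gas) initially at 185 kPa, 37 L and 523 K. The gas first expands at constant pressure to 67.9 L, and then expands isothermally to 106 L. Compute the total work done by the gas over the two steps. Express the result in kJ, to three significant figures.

W_total ≈ 11.3 kJ

Step 1 (isobaric): W = PΔV = (185 kPa)(67.9 − 37 L) = 5717 J.
After step 1: P = 185 kPa, V = 67.9 L, T = 959.8 K.
Step 2 (isothermal): W = P₁V₁ ln(V₂/V₁) = (12562) ln(106/67.9) = 5595 J.
W_total = 5717 + 5595 = 11311 J.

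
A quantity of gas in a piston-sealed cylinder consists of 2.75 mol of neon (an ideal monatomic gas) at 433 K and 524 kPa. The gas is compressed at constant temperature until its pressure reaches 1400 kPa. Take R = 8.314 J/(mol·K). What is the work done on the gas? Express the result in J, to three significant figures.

Isothermal process: W = nRT ln(V₂/V₁) = nRT ln(P₁/P₂).
W = (2.75)(8.314)(433) × ln(524/1400)
  = 9900 × ln(0.3743) = 9900 × -0.9827
W_by_gas = -9729 J; work on gas = −W_by = 9729 J.

W ≈ 9730 J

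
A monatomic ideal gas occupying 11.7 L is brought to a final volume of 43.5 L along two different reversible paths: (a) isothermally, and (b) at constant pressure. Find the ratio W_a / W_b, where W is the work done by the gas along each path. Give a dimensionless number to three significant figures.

W_a / W_b ≈ 0.483

Path (a) isothermal: W = P₁V₁ ln(V₂/V₁) → W_a/(P₁V₁) = 1.313.
Path (b) isobaric: W = P₁(V₂ − V₁) → W_b/(P₁V₁) = 2.718.
W_a / W_b = 1.313 / 2.718 = 0.4831.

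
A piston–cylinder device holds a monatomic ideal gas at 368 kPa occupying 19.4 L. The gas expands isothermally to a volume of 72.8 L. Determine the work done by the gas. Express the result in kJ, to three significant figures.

W ≈ 9.44 kJ

Isothermal: W = nRT ln(V₂/V₁) = P₁V₁ ln(V₂/V₁).
P₁V₁ = (368 kPa)(19.4 L) = 7139 J.
W = 7139 × ln(72.8/19.4) = 7139 × 1.322
W_by_gas = 9441 J.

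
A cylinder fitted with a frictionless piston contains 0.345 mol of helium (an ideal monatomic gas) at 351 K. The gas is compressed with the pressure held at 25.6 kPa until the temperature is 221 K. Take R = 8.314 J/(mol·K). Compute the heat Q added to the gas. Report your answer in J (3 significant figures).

Q ≈ -932 J

Isobaric: W = nRΔT = (0.345)(8.314)(-130) = -372.9 J.
ΔU = nCᵥΔT with Cᵥ = 3R/2: ΔU = (0.345)(12.47)(-130) = -559.3 J.
Q = ΔU + W = -559.3 − 372.9 = -932.2 J.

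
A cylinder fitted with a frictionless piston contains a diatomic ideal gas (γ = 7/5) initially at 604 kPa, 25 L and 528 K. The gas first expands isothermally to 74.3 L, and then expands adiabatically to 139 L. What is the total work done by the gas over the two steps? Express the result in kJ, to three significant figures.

W_total ≈ 24.8 kJ

Step 1 (isothermal): W = P₁V₁ ln(V₂/V₁) = (15100) ln(74.3/25) = 16447 J.
After step 1: P = 203.2 kPa, V = 74.3 L, T = 528 K.
Step 2 (adiabatic): W = (P₁V₁ − P₂V₂)/(γ−1) = (15100 − 11753)/0.4 = 8366 J.
W_total = 16447 + 8366 = 24814 J.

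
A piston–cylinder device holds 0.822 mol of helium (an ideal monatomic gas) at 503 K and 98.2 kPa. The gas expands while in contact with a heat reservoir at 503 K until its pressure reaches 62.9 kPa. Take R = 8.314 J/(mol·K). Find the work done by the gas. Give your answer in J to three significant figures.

Isothermal process: W = nRT ln(V₂/V₁) = nRT ln(P₁/P₂).
W = (0.822)(8.314)(503) × ln(98.2/62.9)
  = 3438 × ln(1.561) = 3438 × 0.4455
W_by_gas = 1531 J.

W ≈ 1530 J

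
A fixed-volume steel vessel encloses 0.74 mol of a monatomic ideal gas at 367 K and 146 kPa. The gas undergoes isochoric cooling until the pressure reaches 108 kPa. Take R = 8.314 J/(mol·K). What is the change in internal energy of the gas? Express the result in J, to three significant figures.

ΔU ≈ -882 J

Constant volume ⇒ W = 0, so Q = ΔU = nCᵥΔT with Cᵥ = 3R/2 = 12.47 J/(mol·K).
At constant V, T₂/T₁ = P₂/P₁ ⇒ ΔT = T₁(P₂/P₁ − 1) = 367·(108/146 − 1) = -95.52 K.
ΔU = (0.74)(12.47)(-95.52) = -881.5 J.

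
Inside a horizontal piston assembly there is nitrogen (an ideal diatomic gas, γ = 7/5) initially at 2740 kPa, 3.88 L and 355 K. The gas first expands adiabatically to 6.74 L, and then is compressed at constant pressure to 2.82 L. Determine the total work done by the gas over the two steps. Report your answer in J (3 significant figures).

W_total ≈ 310 J

Step 1 (adiabatic): W = (P₁V₁ − P₂V₂)/(γ−1) = (10631 − 8524)/0.4 = 5268 J.
After step 1: P = 1265 kPa, V = 6.74 L, T = 284.6 K.
Step 2 (isobaric): W = PΔV = (1265 kPa)(2.82 − 6.74 L) = -4958 J.
W_total = 5268 − 4958 = 310 J.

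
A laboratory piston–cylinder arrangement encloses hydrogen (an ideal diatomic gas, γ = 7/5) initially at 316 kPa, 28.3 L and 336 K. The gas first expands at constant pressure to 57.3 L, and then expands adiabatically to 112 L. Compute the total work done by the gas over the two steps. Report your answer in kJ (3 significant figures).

W_total ≈ 19.8 kJ

Step 1 (isobaric): W = PΔV = (316 kPa)(57.3 − 28.3 L) = 9164 J.
After step 1: P = 316 kPa, V = 57.3 L, T = 680.3 K.
Step 2 (adiabatic): W = (P₁V₁ − P₂V₂)/(γ−1) = (18107 − 13849)/0.4 = 10645 J.
W_total = 9164 + 10645 = 19809 J.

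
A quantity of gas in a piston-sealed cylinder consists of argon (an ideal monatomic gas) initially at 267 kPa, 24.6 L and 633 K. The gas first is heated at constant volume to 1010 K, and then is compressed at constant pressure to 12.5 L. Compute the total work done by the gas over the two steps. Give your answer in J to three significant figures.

Step 1 (isochoric): W = 0 (constant volume).
After step 1: P = 426 kPa (V unchanged).
Step 2 (isobaric): W = PΔV = (426 kPa)(12.5 − 24.6 L) = -5155 J.
W_total = 0 − 5155 = -5155 J.

W_total ≈ -5150 J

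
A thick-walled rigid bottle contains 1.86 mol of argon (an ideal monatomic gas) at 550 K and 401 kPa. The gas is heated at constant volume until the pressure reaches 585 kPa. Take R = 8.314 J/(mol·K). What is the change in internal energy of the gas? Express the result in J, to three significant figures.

Constant volume ⇒ W = 0, so Q = ΔU = nCᵥΔT with Cᵥ = 3R/2 = 12.47 J/(mol·K).
At constant V, T₂/T₁ = P₂/P₁ ⇒ ΔT = T₁(P₂/P₁ − 1) = 550·(585/401 − 1) = 252.4 K.
ΔU = (1.86)(12.47)(252.4) = 5854 J.

ΔU ≈ 5850 J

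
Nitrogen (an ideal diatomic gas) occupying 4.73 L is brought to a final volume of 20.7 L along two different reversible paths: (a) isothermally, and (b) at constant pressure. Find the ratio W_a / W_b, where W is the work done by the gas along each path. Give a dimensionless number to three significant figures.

W_a / W_b ≈ 0.437

Path (a) isothermal: W = P₁V₁ ln(V₂/V₁) → W_a/(P₁V₁) = 1.476.
Path (b) isobaric: W = P₁(V₂ − V₁) → W_b/(P₁V₁) = 3.376.
W_a / W_b = 1.476 / 3.376 = 0.4372.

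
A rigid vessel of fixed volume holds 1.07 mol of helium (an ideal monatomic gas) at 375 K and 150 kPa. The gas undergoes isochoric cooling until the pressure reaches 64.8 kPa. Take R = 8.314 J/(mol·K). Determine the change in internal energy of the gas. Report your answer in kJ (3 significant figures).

ΔU ≈ -2.84 kJ

Constant volume ⇒ W = 0, so Q = ΔU = nCᵥΔT with Cᵥ = 3R/2 = 12.47 J/(mol·K).
At constant V, T₂/T₁ = P₂/P₁ ⇒ ΔT = T₁(P₂/P₁ − 1) = 375·(64.8/150 − 1) = -213 K.
ΔU = (1.07)(12.47)(-213) = -2842 J.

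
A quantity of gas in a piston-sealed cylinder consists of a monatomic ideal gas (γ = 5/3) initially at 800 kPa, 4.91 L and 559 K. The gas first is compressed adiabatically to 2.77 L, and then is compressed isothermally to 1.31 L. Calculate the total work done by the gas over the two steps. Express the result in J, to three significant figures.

W_total ≈ -7050 J

Step 1 (adiabatic): W = (P₁V₁ − P₂V₂)/(γ−1) = (3928 − 5753)/0.667 = -2738 J.
After step 1: P = 2077 kPa, V = 2.77 L, T = 818.7 K.
Step 2 (isothermal): W = P₁V₁ ln(V₂/V₁) = (5753) ln(1.31/2.77) = -4308 J.
W_total = -2738 − 4308 = -7046 J.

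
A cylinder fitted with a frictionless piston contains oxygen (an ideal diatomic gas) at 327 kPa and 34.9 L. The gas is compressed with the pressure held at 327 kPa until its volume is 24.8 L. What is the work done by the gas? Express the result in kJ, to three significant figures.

W ≈ -3.30 kJ

Isobaric: W = P ΔV.
W = (327 kPa)(24.8 − 34.9 L) = (327)(-10.1) = -3303 J.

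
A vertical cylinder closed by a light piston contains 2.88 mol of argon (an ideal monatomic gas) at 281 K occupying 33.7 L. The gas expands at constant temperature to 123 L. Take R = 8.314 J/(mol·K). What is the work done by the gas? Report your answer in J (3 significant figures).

W ≈ 8710 J

Isothermal: W = nRT ln(V₂/V₁).
W = (2.88)(8.314)(281) × ln(123/33.7)
  = 6728 × 1.295
W_by_gas = 8711 J.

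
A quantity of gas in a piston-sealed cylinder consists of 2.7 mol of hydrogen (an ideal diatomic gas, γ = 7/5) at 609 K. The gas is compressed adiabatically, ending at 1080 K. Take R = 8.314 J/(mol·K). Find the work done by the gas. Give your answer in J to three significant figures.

W ≈ -26400 J

Adiabatic ⇒ Q = 0, so W_by = −ΔU = nCᵥ(T₁ − T₂).
Cᵥ = 5R/2 = 20.79 J/(mol·K).
W = (2.7)(20.79)(609 − 1080) = -26432 J.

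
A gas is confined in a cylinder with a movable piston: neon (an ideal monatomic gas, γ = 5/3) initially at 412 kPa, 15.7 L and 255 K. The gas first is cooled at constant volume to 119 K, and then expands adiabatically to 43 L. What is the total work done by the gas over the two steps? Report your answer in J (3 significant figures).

Step 1 (isochoric): W = 0 (constant volume).
After step 1: P = 192.3 kPa (V unchanged).
Step 2 (adiabatic): W = (P₁V₁ − P₂V₂)/(γ−1) = (3019 − 1542)/0.667 = 2215 J.
W_total = 0 + 2215 = 2215 J.

W_total ≈ 2210 J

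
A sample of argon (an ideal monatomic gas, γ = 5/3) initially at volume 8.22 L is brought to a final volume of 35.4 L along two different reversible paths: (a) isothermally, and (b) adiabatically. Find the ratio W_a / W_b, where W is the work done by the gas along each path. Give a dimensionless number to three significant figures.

W_a / W_b ≈ 1.56

Path (a) isothermal: W = P₁V₁ ln(V₂/V₁) → W_a/(P₁V₁) = 1.46.
Path (b) adiabatic: W = P₁V₁(1 − (V₁/V₂)^(γ−1))/(γ−1) → W_b/(P₁V₁) = 0.9333.
W_a / W_b = 1.46 / 0.9333 = 1.564.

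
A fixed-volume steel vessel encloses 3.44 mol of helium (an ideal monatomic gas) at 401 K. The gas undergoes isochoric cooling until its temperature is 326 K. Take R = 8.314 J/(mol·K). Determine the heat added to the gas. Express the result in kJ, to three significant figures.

Constant volume ⇒ W = 0, so Q = ΔU = nCᵥΔT with Cᵥ = 3R/2 = 12.47 J/(mol·K).
ΔU = (3.44)(12.47)(326 − 401) = -3218 J.

Q ≈ -3.22 kJ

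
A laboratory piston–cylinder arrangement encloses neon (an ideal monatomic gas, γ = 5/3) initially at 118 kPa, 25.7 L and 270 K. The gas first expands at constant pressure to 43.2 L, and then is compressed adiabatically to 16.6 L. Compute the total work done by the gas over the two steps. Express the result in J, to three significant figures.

Step 1 (isobaric): W = PΔV = (118 kPa)(43.2 − 25.7 L) = 2065 J.
After step 1: P = 118 kPa, V = 43.2 L, T = 453.9 K.
Step 2 (adiabatic): W = (P₁V₁ − P₂V₂)/(γ−1) = (5098 − 9645)/0.667 = -6820 J.
W_total = 2065 − 6820 = -4755 J.

W_total ≈ -4760 J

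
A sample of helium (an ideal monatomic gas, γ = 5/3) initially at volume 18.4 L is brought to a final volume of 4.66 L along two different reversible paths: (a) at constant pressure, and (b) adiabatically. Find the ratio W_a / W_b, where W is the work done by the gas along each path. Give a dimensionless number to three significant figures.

Path (a) isobaric: W = P₁(V₂ − V₁) → W_a/(P₁V₁) = -0.7467.
Path (b) adiabatic: W = P₁V₁(1 − (V₁/V₂)^(γ−1))/(γ−1) → W_b/(P₁V₁) = -2.247.
W_a / W_b = -0.7467 / -2.247 = 0.3323.

W_a / W_b ≈ 0.332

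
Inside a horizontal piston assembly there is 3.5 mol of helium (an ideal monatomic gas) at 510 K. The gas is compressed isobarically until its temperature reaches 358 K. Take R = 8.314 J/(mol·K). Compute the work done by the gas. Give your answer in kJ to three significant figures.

W ≈ -4.42 kJ

Isobaric: W = P ΔV = nR ΔT.
W = (3.5)(8.314)(358 − 510) = -4423 J.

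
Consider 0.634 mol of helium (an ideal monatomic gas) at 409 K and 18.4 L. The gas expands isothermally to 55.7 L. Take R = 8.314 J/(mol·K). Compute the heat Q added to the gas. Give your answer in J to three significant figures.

Q ≈ 2390 J

Isothermal ⇒ ΔU = 0, so Q = W = nRT ln(V₂/V₁).
Q = (0.634)(8.314)(409) ln(55.7/18.4) = 2156 × 1.108 = 2388 J.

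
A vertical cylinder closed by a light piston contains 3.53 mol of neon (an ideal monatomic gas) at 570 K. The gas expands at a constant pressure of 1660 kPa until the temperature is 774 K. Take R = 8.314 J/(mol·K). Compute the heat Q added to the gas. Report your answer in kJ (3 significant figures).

Q ≈ 15.0 kJ

Isobaric: W = nRΔT = (3.53)(8.314)(204) = 5987 J.
ΔU = nCᵥΔT with Cᵥ = 3R/2: ΔU = (3.53)(12.47)(204) = 8981 J.
Q = ΔU + W = 8981 + 5987 = 14968 J.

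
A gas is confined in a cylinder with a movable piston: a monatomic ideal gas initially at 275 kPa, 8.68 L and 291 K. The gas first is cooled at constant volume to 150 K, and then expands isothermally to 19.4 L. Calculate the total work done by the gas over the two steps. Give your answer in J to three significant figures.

W_total ≈ 990 J

Step 1 (isochoric): W = 0 (constant volume).
After step 1: P = 141.8 kPa (V unchanged).
Step 2 (isothermal): W = P₁V₁ ln(V₂/V₁) = (1230) ln(19.4/8.68) = 989.6 J.
W_total = 0 + 989.6 = 989.6 J.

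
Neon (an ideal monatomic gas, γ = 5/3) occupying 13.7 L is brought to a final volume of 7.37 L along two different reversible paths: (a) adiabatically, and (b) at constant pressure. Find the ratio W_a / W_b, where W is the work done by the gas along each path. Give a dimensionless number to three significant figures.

Path (a) adiabatic: W = P₁V₁(1 − (V₁/V₂)^(γ−1))/(γ−1) → W_a/(P₁V₁) = -0.7677.
Path (b) isobaric: W = P₁(V₂ − V₁) → W_b/(P₁V₁) = -0.462.
W_a / W_b = -0.7677 / -0.462 = 1.662.

W_a / W_b ≈ 1.66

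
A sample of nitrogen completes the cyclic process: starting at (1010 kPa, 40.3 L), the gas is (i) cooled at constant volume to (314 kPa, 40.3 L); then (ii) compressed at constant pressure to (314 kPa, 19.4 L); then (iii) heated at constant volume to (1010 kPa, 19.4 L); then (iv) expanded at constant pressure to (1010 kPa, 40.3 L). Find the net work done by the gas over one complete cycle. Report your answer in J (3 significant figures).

W_net ≈ 14500 J

Constant-volume legs do no work.
W(ii) = (314)(19.4 − 40.3) = -6563 J; W(iv) = (1010)(40.3 − 19.4) = 21109 J.
W_net = -6563 + 21109 = 14546 J (the clockwise enclosed area).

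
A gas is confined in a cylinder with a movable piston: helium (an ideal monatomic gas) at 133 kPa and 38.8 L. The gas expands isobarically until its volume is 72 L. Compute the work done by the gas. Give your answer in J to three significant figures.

Isobaric: W = P ΔV.
W = (133 kPa)(72 − 38.8 L) = (133)(33.2) = 4416 J.

W ≈ 4420 J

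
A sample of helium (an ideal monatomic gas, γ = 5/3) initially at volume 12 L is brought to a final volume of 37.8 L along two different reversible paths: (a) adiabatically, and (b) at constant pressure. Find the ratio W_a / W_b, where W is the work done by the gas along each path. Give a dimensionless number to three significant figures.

Path (a) adiabatic: W = P₁V₁(1 − (V₁/V₂)^(γ−1))/(γ−1) → W_a/(P₁V₁) = 0.802.
Path (b) isobaric: W = P₁(V₂ − V₁) → W_b/(P₁V₁) = 2.15.
W_a / W_b = 0.802 / 2.15 = 0.373.

W_a / W_b ≈ 0.373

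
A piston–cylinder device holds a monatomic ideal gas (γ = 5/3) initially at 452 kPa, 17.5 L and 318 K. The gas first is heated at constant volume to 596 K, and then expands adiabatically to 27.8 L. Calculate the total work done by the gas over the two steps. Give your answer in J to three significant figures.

Step 1 (isochoric): W = 0 (constant volume).
After step 1: P = 847.1 kPa (V unchanged).
Step 2 (adiabatic): W = (P₁V₁ − P₂V₂)/(γ−1) = (14825 − 10889)/0.667 = 5904 J.
W_total = 0 + 5904 = 5904 J.

W_total ≈ 5900 J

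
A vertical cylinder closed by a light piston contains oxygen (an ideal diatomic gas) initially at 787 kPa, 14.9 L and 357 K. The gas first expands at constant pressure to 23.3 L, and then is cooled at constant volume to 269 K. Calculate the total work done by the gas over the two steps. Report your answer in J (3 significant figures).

W_total ≈ 6610 J

Step 1 (isobaric): W = PΔV = (787 kPa)(23.3 − 14.9 L) = 6611 J.
Step 2 (isochoric): W = 0 (constant volume).
W_total = 6611 + 0 = 6611 J.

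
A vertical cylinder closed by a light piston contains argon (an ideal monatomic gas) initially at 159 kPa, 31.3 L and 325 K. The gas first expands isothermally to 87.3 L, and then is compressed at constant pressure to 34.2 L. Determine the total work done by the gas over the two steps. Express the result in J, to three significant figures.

W_total ≈ 2080 J

Step 1 (isothermal): W = P₁V₁ ln(V₂/V₁) = (4977) ln(87.3/31.3) = 5105 J.
After step 1: P = 57.01 kPa, V = 87.3 L, T = 325 K.
Step 2 (isobaric): W = PΔV = (57.01 kPa)(34.2 − 87.3 L) = -3027 J.
W_total = 5105 − 3027 = 2078 J.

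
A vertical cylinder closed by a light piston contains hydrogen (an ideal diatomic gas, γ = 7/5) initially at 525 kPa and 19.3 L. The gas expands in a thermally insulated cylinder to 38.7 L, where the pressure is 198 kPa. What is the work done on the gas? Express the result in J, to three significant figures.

Adiabatic: W = (P₁V₁ − P₂V₂)/(γ − 1) with γ = 7/5.
P₁V₁ = 10132 J, P₂V₂ = 7663 J.
W = (10132 − 7663) / 0.4 = 6175 J.
Work on gas = −W_by = -6175 J.

W ≈ -6170 J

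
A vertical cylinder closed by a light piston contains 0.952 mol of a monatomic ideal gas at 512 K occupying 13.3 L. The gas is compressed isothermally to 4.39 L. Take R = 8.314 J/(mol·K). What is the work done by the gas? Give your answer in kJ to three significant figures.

W ≈ -4.49 kJ

Isothermal: W = nRT ln(V₂/V₁).
W = (0.952)(8.314)(512) × ln(4.39/13.3)
  = 4052 × -1.108
W_by_gas = -4492 J.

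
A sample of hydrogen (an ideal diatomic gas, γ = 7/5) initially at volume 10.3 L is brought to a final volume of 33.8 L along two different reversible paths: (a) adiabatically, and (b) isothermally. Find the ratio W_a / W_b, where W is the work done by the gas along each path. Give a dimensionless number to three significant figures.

Path (a) adiabatic: W = P₁V₁(1 − (V₁/V₂)^(γ−1))/(γ−1) → W_a/(P₁V₁) = 0.9458.
Path (b) isothermal: W = P₁V₁ ln(V₂/V₁) → W_b/(P₁V₁) = 1.188.
W_a / W_b = 0.9458 / 1.188 = 0.7959.

W_a / W_b ≈ 0.796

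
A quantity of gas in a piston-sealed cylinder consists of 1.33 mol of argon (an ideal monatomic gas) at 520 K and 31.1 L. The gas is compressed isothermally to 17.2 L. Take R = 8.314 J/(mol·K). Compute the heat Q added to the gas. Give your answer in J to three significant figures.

Isothermal ⇒ ΔU = 0, so Q = W = nRT ln(V₂/V₁).
Q = (1.33)(8.314)(520) ln(17.2/31.1) = 5750 × -0.5923 = -3406 J.

Q ≈ -3410 J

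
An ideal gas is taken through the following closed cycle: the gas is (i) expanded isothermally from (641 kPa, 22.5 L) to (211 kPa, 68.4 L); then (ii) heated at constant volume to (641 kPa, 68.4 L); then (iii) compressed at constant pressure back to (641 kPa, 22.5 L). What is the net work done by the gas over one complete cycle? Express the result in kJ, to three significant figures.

Leg (i): W = PᵢVᵢ ln(V_f/Vᵢ) = (14422) ln(68.4/22.5) = 16036 J.
Leg (ii): W = 0.
Leg (iii): W = PΔV = (641)(22.5 − 68.4) = -29422 J.
W_net = 16036 − 29422 = -13386 J.

W_net ≈ -13.4 kJ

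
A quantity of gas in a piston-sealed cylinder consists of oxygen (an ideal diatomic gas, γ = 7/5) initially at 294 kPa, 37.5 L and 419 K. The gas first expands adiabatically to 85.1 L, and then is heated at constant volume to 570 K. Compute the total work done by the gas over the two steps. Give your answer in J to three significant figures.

W_total ≈ 7700 J

Step 1 (adiabatic): W = (P₁V₁ − P₂V₂)/(γ−1) = (11025 − 7944)/0.4 = 7703 J.
Step 2 (isochoric): W = 0 (constant volume).
W_total = 7703 + 0 = 7703 J.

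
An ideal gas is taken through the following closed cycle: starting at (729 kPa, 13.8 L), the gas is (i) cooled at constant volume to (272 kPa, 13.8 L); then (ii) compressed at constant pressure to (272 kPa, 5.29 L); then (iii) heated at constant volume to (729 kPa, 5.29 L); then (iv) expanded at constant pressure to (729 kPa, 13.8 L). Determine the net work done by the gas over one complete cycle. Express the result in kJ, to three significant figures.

Constant-volume legs do no work.
W(ii) = (272)(5.29 − 13.8) = -2315 J; W(iv) = (729)(13.8 − 5.29) = 6204 J.
W_net = -2315 + 6204 = 3889 J (the clockwise enclosed area).

W_net ≈ 3.89 kJ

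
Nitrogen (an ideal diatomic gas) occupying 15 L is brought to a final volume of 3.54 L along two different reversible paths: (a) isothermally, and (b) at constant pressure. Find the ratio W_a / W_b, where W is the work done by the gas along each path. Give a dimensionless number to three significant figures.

W_a / W_b ≈ 1.89

Path (a) isothermal: W = P₁V₁ ln(V₂/V₁) → W_a/(P₁V₁) = -1.444.
Path (b) isobaric: W = P₁(V₂ − V₁) → W_b/(P₁V₁) = -0.764.
W_a / W_b = -1.444 / -0.764 = 1.89.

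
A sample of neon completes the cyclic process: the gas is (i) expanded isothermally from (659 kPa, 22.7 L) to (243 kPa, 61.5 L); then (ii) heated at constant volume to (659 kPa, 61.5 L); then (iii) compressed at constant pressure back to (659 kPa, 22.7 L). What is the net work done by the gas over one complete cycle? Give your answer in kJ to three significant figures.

W_net ≈ -10.7 kJ

Leg (i): W = PᵢVᵢ ln(V_f/Vᵢ) = (14959) ln(61.5/22.7) = 14910 J.
Leg (ii): W = 0.
Leg (iii): W = PΔV = (659)(22.7 − 61.5) = -25569 J.
W_net = 14910 − 25569 = -10660 J.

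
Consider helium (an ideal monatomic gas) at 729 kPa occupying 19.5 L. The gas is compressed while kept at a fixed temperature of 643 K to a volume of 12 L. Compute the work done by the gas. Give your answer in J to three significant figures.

W ≈ -6900 J

Isothermal: W = nRT ln(V₂/V₁) = P₁V₁ ln(V₂/V₁).
P₁V₁ = (729 kPa)(19.5 L) = 14216 J.
W = 14216 × ln(12/19.5) = 14216 × -0.4855
W_by_gas = -6902 J.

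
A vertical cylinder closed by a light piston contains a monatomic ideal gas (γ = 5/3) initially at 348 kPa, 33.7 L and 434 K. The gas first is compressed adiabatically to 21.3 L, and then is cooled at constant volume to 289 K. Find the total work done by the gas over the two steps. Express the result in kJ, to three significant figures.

W_total ≈ -6.29 kJ

Step 1 (adiabatic): W = (P₁V₁ − P₂V₂)/(γ−1) = (11728 − 15924)/0.667 = -6294 J.
Step 2 (isochoric): W = 0 (constant volume).
W_total = -6294 + 0 = -6294 J.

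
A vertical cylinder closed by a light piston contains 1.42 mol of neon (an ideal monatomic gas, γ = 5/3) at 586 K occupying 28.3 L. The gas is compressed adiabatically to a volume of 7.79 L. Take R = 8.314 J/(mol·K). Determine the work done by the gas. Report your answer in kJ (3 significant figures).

W ≈ -14.1 kJ

Adiabatic: TV^(γ−1) = const with γ = 5/3.
T₂ = T₁ (V₁/V₂)^(γ−1) = 586 × (28.3/7.79)^0.667 = 586 × 2.363 = 1385 K.
W_by = nCᵥ(T₁ − T₂) = (1.42)(12.47)(586 − 1385) = -14146 J.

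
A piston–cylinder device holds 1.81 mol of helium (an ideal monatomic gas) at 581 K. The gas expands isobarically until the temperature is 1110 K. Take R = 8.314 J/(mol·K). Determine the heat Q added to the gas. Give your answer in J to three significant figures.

Isobaric: W = nRΔT = (1.81)(8.314)(529) = 7961 J.
ΔU = nCᵥΔT with Cᵥ = 3R/2: ΔU = (1.81)(12.47)(529) = 11941 J.
Q = ΔU + W = 11941 + 7961 = 19901 J.

Q ≈ 19900 J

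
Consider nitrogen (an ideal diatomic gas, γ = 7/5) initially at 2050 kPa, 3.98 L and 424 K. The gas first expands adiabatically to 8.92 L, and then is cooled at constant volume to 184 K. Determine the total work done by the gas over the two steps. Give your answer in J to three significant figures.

W_total ≈ 5630 J

Step 1 (adiabatic): W = (P₁V₁ − P₂V₂)/(γ−1) = (8159 − 5908)/0.4 = 5627 J.
Step 2 (isochoric): W = 0 (constant volume).
W_total = 5627 + 0 = 5627 J.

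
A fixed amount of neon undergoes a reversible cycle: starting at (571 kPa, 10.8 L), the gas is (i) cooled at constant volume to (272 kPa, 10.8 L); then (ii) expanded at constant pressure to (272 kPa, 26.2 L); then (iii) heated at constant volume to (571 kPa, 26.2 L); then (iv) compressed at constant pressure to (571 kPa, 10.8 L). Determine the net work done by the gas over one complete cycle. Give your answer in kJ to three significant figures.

W_net ≈ -4.60 kJ

Constant-volume legs do no work.
W(ii) = (272)(26.2 − 10.8) = 4189 J; W(iv) = (571)(10.8 − 26.2) = -8793 J.
W_net = 4189 − 8793 = -4605 J (the counter-clockwise enclosed area).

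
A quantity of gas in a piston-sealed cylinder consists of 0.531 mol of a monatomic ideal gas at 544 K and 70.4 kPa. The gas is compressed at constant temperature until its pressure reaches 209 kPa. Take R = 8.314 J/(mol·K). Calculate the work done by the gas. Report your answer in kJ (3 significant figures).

Isothermal process: W = nRT ln(V₂/V₁) = nRT ln(P₁/P₂).
W = (0.531)(8.314)(544) × ln(70.4/209)
  = 2402 × ln(0.3368) = 2402 × -1.088
W_by_gas = -2613 J.

W ≈ -2.61 kJ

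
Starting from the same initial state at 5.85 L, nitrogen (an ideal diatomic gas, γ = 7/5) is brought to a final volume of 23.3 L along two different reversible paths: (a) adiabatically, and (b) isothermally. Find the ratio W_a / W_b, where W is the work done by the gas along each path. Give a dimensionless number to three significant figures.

W_a / W_b ≈ 0.768

Path (a) adiabatic: W = P₁V₁(1 − (V₁/V₂)^(γ−1))/(γ−1) → W_a/(P₁V₁) = 1.062.
Path (b) isothermal: W = P₁V₁ ln(V₂/V₁) → W_b/(P₁V₁) = 1.382.
W_a / W_b = 1.062 / 1.382 = 0.7682.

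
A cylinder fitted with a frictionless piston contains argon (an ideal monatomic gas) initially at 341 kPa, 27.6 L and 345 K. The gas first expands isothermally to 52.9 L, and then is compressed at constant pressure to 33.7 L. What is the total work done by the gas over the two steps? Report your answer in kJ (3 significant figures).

W_total ≈ 2.71 kJ

Step 1 (isothermal): W = P₁V₁ ln(V₂/V₁) = (9412) ln(52.9/27.6) = 6123 J.
After step 1: P = 177.9 kPa, V = 52.9 L, T = 345 K.
Step 2 (isobaric): W = PΔV = (177.9 kPa)(33.7 − 52.9 L) = -3416 J.
W_total = 6123 − 3416 = 2707 J.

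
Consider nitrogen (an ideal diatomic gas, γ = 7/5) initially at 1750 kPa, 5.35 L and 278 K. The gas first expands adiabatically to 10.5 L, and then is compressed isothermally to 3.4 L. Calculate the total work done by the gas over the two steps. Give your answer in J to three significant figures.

W_total ≈ -2530 J

Step 1 (adiabatic): W = (P₁V₁ − P₂V₂)/(γ−1) = (9362 − 7149)/0.4 = 5533 J.
After step 1: P = 680.9 kPa, V = 10.5 L, T = 212.3 K.
Step 2 (isothermal): W = P₁V₁ ln(V₂/V₁) = (7149) ln(3.4/10.5) = -8061 J.
W_total = 5533 − 8061 = -2528 J.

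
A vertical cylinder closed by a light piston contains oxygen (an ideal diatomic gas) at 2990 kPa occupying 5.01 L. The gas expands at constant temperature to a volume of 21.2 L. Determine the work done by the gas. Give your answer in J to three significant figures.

Isothermal: W = nRT ln(V₂/V₁) = P₁V₁ ln(V₂/V₁).
P₁V₁ = (2990 kPa)(5.01 L) = 14980 J.
W = 14980 × ln(21.2/5.01) = 14980 × 1.443
W_by_gas = 21609 J.

W ≈ 21600 J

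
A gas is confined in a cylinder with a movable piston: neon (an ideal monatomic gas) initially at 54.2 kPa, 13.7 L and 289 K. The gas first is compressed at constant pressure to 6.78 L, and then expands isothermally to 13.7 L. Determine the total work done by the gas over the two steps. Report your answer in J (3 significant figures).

W_total ≈ -117 J

Step 1 (isobaric): W = PΔV = (54.2 kPa)(6.78 − 13.7 L) = -375.1 J.
After step 1: P = 54.2 kPa, V = 6.78 L, T = 143 K.
Step 2 (isothermal): W = P₁V₁ ln(V₂/V₁) = (367.5) ln(13.7/6.78) = 258.5 J.
W_total = -375.1 + 258.5 = -116.6 J.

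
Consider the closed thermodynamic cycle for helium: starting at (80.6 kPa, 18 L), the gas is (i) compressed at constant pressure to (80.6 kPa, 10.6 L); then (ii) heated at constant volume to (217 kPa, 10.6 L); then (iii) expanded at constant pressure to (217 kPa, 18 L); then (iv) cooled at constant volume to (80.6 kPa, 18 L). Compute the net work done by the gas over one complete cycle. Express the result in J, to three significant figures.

Constant-volume legs do no work.
W(i) = (80.6)(10.6 − 18) = -596.4 J; W(iii) = (217)(18 − 10.6) = 1606 J.
W_net = -596.4 + 1606 = 1009 J (the clockwise enclosed area).

W_net ≈ 1010 J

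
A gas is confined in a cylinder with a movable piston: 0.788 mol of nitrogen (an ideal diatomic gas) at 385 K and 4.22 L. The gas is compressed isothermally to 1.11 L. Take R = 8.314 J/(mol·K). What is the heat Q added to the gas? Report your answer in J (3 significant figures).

Q ≈ -3370 J

Isothermal ⇒ ΔU = 0, so Q = W = nRT ln(V₂/V₁).
Q = (0.788)(8.314)(385) ln(1.11/4.22) = 2522 × -1.335 = -3368 J.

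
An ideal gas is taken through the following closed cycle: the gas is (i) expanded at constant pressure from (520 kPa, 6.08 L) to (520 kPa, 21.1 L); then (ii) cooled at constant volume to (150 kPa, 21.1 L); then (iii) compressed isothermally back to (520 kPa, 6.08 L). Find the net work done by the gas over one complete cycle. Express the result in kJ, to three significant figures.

W_net ≈ 3.87 kJ

Leg (i): W = PΔV = (520)(21.1 − 6.08) = 7810 J.
Leg (ii): W = 0.
Leg (iii): W = PᵢVᵢ ln(V_f/Vᵢ) = (3165) ln(6.08/21.1) = -3938 J.
W_net = 7810 − 3938 = 3872 J.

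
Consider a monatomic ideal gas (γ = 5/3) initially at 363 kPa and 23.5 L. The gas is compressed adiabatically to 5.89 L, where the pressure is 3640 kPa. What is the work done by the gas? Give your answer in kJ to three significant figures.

W ≈ -19.4 kJ

Adiabatic: W = (P₁V₁ − P₂V₂)/(γ − 1) with γ = 5/3.
P₁V₁ = 8530 J, P₂V₂ = 21440 J.
W = (8530 − 21440) / 0.6667 = -19364 J.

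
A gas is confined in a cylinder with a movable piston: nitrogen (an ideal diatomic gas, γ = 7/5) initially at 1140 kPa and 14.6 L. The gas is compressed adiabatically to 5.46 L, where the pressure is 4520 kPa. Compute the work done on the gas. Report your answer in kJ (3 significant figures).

W ≈ 20.1 kJ

Adiabatic: W = (P₁V₁ − P₂V₂)/(γ − 1) with γ = 7/5.
P₁V₁ = 16644 J, P₂V₂ = 24679 J.
W = (16644 − 24679) / 0.4 = -20088 J.
Work on gas = −W_by = 20088 J.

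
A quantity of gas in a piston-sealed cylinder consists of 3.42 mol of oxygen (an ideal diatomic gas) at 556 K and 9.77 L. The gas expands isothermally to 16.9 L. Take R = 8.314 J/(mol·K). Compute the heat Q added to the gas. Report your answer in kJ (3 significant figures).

Isothermal ⇒ ΔU = 0, so Q = W = nRT ln(V₂/V₁).
Q = (3.42)(8.314)(556) ln(16.9/9.77) = 15809 × 0.548 = 8663 J.

Q ≈ 8.66 kJ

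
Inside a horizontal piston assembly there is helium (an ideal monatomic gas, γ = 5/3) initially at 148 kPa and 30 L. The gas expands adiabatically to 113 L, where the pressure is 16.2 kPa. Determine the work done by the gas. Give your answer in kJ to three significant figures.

W ≈ 3.91 kJ

Adiabatic: W = (P₁V₁ − P₂V₂)/(γ − 1) with γ = 5/3.
P₁V₁ = 4440 J, P₂V₂ = 1831 J.
W = (4440 − 1831) / 0.6667 = 3914 J.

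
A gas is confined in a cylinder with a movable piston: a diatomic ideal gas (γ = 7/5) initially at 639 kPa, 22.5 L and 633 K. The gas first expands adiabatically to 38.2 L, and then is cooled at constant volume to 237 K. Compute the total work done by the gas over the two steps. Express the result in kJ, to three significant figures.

W_total ≈ 6.86 kJ

Step 1 (adiabatic): W = (P₁V₁ − P₂V₂)/(γ−1) = (14378 − 11634)/0.4 = 6859 J.
Step 2 (isochoric): W = 0 (constant volume).
W_total = 6859 + 0 = 6859 J.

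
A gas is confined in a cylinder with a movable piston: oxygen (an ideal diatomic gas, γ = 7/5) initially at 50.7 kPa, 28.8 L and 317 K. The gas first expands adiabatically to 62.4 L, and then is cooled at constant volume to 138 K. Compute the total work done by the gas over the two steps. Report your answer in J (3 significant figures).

Step 1 (adiabatic): W = (P₁V₁ − P₂V₂)/(γ−1) = (1460 − 1072)/0.4 = 971.1 J.
Step 2 (isochoric): W = 0 (constant volume).
W_total = 971.1 + 0 = 971.1 J.

W_total ≈ 971 J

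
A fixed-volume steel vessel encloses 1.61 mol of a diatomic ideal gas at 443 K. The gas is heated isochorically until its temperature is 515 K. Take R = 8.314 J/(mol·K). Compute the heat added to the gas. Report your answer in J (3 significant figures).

Constant volume ⇒ W = 0, so Q = ΔU = nCᵥΔT with Cᵥ = 5R/2 = 20.79 J/(mol·K).
ΔU = (1.61)(20.79)(515 − 443) = 2409 J.

Q ≈ 2410 J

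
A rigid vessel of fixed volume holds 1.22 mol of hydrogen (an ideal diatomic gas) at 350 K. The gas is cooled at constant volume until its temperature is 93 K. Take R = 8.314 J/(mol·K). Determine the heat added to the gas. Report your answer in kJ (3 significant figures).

Constant volume ⇒ W = 0, so Q = ΔU = nCᵥΔT with Cᵥ = 5R/2 = 20.79 J/(mol·K).
ΔU = (1.22)(20.79)(93 − 350) = -6517 J.

Q ≈ -6.52 kJ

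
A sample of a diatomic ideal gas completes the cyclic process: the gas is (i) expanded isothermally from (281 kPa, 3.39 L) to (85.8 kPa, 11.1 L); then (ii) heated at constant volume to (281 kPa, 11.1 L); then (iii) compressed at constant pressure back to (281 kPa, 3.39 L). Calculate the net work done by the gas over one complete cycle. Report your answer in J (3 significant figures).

W_net ≈ -1040 J

Leg (i): W = PᵢVᵢ ln(V_f/Vᵢ) = (952.6) ln(11.1/3.39) = 1130 J.
Leg (ii): W = 0.
Leg (iii): W = PΔV = (281)(3.39 − 11.1) = -2167 J.
W_net = 1130 − 2167 = -1037 J.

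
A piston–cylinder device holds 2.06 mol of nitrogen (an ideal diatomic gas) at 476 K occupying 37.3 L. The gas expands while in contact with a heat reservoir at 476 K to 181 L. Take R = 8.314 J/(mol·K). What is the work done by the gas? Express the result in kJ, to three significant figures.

W ≈ 12.9 kJ

Isothermal: W = nRT ln(V₂/V₁).
W = (2.06)(8.314)(476) × ln(181/37.3)
  = 8152 × 1.58
W_by_gas = 12877 J.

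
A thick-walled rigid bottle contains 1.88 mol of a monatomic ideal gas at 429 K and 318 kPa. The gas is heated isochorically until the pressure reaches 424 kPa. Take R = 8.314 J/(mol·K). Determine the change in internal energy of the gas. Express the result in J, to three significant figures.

ΔU ≈ 3350 J

Constant volume ⇒ W = 0, so Q = ΔU = nCᵥΔT with Cᵥ = 3R/2 = 12.47 J/(mol·K).
At constant V, T₂/T₁ = P₂/P₁ ⇒ ΔT = T₁(P₂/P₁ − 1) = 429·(424/318 − 1) = 143 K.
ΔU = (1.88)(12.47)(143) = 3353 J.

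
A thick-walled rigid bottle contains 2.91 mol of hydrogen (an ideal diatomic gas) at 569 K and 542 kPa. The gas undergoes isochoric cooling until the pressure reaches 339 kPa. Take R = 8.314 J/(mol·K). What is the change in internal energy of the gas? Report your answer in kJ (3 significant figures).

Constant volume ⇒ W = 0, so Q = ΔU = nCᵥΔT with Cᵥ = 5R/2 = 20.79 J/(mol·K).
At constant V, T₂/T₁ = P₂/P₁ ⇒ ΔT = T₁(P₂/P₁ − 1) = 569·(339/542 − 1) = -213.1 K.
ΔU = (2.91)(20.79)(-213.1) = -12890 J.

ΔU ≈ -12.9 kJ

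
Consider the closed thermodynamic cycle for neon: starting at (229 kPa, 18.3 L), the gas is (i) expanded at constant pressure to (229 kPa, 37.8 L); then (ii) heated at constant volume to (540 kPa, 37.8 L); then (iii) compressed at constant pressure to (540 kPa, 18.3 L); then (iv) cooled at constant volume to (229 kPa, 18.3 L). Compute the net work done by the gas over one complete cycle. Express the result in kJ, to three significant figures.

Constant-volume legs do no work.
W(i) = (229)(37.8 − 18.3) = 4465 J; W(iii) = (540)(18.3 − 37.8) = -10530 J.
W_net = 4465 − 10530 = -6064 J (the counter-clockwise enclosed area).

W_net ≈ -6.06 kJ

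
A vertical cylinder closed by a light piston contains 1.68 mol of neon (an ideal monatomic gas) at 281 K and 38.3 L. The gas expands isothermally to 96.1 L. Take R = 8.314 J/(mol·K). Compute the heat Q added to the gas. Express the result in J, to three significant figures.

Isothermal ⇒ ΔU = 0, so Q = W = nRT ln(V₂/V₁).
Q = (1.68)(8.314)(281) ln(96.1/38.3) = 3925 × 0.9199 = 3611 J.

Q ≈ 3610 J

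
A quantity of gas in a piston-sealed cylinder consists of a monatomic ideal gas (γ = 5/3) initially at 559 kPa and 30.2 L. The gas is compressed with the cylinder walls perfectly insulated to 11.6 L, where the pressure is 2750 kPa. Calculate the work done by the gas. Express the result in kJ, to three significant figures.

Adiabatic: W = (P₁V₁ − P₂V₂)/(γ − 1) with γ = 5/3.
P₁V₁ = 16882 J, P₂V₂ = 31900 J.
W = (16882 − 31900) / 0.6667 = -22527 J.

W ≈ -22.5 kJ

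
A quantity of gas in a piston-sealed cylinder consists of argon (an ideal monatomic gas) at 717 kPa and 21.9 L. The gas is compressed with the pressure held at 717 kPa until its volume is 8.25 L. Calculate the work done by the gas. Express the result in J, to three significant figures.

W ≈ -9790 J

Isobaric: W = P ΔV.
W = (717 kPa)(8.25 − 21.9 L) = (717)(-13.65) = -9787 J.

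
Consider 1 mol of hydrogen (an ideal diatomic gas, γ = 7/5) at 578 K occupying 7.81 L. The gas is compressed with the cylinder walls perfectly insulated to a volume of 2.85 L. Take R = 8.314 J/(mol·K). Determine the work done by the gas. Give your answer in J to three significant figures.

Adiabatic: TV^(γ−1) = const with γ = 7/5.
T₂ = T₁ (V₁/V₂)^(γ−1) = 578 × (7.81/2.85)^0.4 = 578 × 1.497 = 865.1 K.
W_by = nCᵥ(T₁ − T₂) = (1)(20.79)(578 − 865.1) = -5967 J.

W ≈ -5970 J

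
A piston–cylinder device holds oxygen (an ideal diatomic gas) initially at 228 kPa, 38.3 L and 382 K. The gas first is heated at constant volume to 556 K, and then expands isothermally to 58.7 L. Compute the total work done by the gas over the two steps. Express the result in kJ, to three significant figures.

Step 1 (isochoric): W = 0 (constant volume).
After step 1: P = 331.9 kPa (V unchanged).
Step 2 (isothermal): W = P₁V₁ ln(V₂/V₁) = (12710) ln(58.7/38.3) = 5427 J.
W_total = 0 + 5427 = 5427 J.

W_total ≈ 5.43 kJ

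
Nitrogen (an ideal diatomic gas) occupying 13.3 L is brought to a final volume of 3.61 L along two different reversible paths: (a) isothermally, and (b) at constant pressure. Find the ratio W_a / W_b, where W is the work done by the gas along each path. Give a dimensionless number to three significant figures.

W_a / W_b ≈ 1.79

Path (a) isothermal: W = P₁V₁ ln(V₂/V₁) → W_a/(P₁V₁) = -1.304.
Path (b) isobaric: W = P₁(V₂ − V₁) → W_b/(P₁V₁) = -0.7286.
W_a / W_b = -1.304 / -0.7286 = 1.79.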